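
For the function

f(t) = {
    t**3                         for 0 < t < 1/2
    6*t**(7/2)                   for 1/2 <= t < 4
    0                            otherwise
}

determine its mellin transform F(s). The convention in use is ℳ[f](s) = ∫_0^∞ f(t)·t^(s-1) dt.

(12288*2**(2*s)*(s + 3) - 6*2**(1/2 - s)*(s + 3) + (2*s + 7)/2**s)/(8*(s + 3)*(2*s + 7))
  Re(s) > -3

slice at 1/2, transform all 2 pieces, and sum them
∫ over [0, 1/2) of t**3·t^(s-1) joins the sum
piece [1/2, 4): integrate 6*t**(7/2) against the kernel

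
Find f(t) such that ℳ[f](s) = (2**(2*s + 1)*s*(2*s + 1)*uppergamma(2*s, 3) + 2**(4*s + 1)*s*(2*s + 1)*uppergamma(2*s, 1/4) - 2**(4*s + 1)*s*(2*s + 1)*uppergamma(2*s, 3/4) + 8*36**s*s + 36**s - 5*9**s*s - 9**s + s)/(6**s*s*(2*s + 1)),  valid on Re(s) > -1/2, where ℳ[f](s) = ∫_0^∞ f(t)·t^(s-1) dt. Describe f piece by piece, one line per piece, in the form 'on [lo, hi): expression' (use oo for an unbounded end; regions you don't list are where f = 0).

undo the common scale on t: sqrt(t) on [0, 1/4); exp(-sqrt(t)/2) on [1/4, 9/4); sqrt(t) + 1 on [9/4, 9); …
the power substitution comes off first: t on [0, 1/2); exp(-t/2) on [1/2, 3/2); t + 1 on [3/2, 3); …
along the cuts 1/6, 3/2, 6, ℳ[f](s) splits into 4 integrals
segment [0, 1/6) carries sqrt(6)*sqrt(t)/2; integrate it
segment 1/6 to 3/2 holds exp(-sqrt(6)*sqrt(t)/4); add its integral
segment [3/2, 6) carries (sqrt(6)*sqrt(t)/2 + 1); integrate it
[6, ∞) adds the kernel integral of exp(-sqrt(6)*sqrt(t)/2)

on [0, 1/6): sqrt(6)*sqrt(t)/2
on [1/6, 3/2): exp(-sqrt(6)*sqrt(t)/4)
on [3/2, 6): sqrt(6)*sqrt(t)/2 + 1
on [6, oo): exp(-sqrt(6)*sqrt(t)/2)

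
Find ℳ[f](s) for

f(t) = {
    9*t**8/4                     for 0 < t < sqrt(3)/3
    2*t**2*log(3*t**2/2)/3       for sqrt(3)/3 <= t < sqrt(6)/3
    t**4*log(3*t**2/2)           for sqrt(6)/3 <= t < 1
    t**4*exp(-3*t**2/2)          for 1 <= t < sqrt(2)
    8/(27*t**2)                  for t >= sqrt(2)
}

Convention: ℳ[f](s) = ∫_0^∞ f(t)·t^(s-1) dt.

(24*2**(s/2)*(s - 2)*(s + 4)**2*(s + 8)*(4*s - (s + 4)**2 + 12)*uppergamma(s/2 + 2, 3/2) - 24*2**(s/2)*(s - 2)*(s + 4)**2*(s + 8)*(4*s - (s + 4)**2 + 12)*uppergamma(s/2 + 2, 3) + 96*2**(s/2)*(s - 2)*(s + 4)**2*(s + 8) + 96*2**(s/2)*(s - 2)*(s + 8)*(4*s - (s + 4)**2 + 12) + 3**(s/2)*(s - 2)*(s + 4)*(s + 8)*(-108*log(2) + 108*log(3))*(4*s - (s + 4)**2 + 12) - 216*3**(s/2)*(s - 2)*(s + 8)*(4*s - (s + 4)**2 + 12) - 16*6**(s/2)*(s + 4)**2*(s + 8)*(4*s - (s + 4)**2 + 12) - 24*(s - 2)*(s + 4)**3*(s + 8)*log(2) - 48*(s - 2)*(s + 4)**2*(s + 8) + 48*(s - 2)*(s + 4)**2*(s + 8)*log(2) + 3*(s - 2)*(s + 4)**2*(4*s - (s + 4)**2 + 12))/(108*3**(s/2)*(s - 2)*(s + 4)**2*(s + 8)*(4*s - (s + 4)**2 + 12))
  -8 < Re(s) < 2

remove the power substitution first: 9*t**4/4 on [0, 1/3); 2*t*log(3*t/2)/3 on [1/3, 2/3); t**2*log(3*t/2) on [2/3, 1); …
reversing the shared t-power: 9*t**2/4 on [0, 1/3); 2*log(3*t/2)/(3*t) on [1/3, 2/3); log(3*t/2) on [2/3, 1); …
undo the common scale on t: t**2 on [0, 1/2); log(t)/t on [1/2, 1); log(t) on [1, 3/2); …
summing 5 kernel integrals split by sqrt(3)/3, sqrt(6)/3, 1, sqrt(2) yields ℳ[f](s)
∫ over [0, sqrt(3)/3) of 9*t**8/4·t^(s-1) joins the sum
[sqrt(3)/3, sqrt(6)/3) adds the kernel integral of 2*t**2*log(3*t**2/2)/3
on [sqrt(6)/3, 1): add ∫ t**4*log(3*t**2/2)·t^(s-1) dt
over [1, sqrt(2)), the kernel integral of t**4*exp(-3*t**2/2) enters the sum
the [sqrt(2), ∞) slice contributes ∫ 8/(27*t**2)·t^(s-1) dt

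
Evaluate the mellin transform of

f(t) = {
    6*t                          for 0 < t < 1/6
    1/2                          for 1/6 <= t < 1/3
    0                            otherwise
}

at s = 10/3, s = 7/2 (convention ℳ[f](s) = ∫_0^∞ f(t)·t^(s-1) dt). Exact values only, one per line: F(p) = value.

undo the common scale on t: 2*t on [0, 1/2); 1/2 on [1/2, 1)
back out the common scale on t: t on [0, 1); 1/2 on [1, 2)
along the cuts 1/6, ℳ[f](s) splits into 2 integrals
piece [0, 1/6): integrate 6*t against the kernel
between 1/6 and 1/3 the integrand is 1/2·t^(s-1)

F(10/3) = 6**(2/3)*(7 + 104*2**(1/3))/112320
F(7/2) = sqrt(6)*(5 + 72*sqrt(2))/81648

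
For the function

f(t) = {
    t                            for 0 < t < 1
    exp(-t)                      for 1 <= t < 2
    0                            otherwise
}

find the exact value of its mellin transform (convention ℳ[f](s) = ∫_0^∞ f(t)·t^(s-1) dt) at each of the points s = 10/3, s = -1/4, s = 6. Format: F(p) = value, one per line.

F(10/3) = -uppergamma(10/3, 2) + 3/13 + uppergamma(10/3, 1)
F(-1/4) = -uppergamma(-1/4, 2) + uppergamma(-1/4, 1) + 4/3
F(6) = -872*exp(-2) + 1/7 + 326*exp(-1)

integrate the 2 segments split at 1, then add the results
for t in [0, 1): the term is ∫ t·t^(s-1)
segment [1, 2) carries exp(-t); integrate it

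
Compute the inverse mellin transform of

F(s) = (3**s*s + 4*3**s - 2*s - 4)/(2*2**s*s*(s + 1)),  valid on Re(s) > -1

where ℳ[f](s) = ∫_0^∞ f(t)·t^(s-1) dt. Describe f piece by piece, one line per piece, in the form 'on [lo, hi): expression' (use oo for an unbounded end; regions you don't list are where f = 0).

on [0, 1/2): t
on [1/2, 3/2): 2 - t

cuts at 1/2: linearity sums the 2 kernel integrals
the [0, 1/2) slice contributes ∫ t·t^(s-1) dt
piece [1/2, 3/2): integrate (2 - t) against the kernel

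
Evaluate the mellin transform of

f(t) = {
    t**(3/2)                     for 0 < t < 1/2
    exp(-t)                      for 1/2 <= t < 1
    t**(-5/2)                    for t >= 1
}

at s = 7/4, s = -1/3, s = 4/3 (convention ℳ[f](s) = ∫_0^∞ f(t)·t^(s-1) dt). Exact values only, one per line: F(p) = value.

breakpoints 1/2, 1: one integral from each of the 3 segments
segment [0, 1/2) carries t**(3/2); integrate it
segment 1/2 to 1 holds exp(-t); add its integral
∫ over [1, ∞) of t**(-5/2)·t^(s-1) joins the sum

F(7/4) = -uppergamma(7/4, 1) + 2**(3/4)/52 + uppergamma(7/4, 1/2) + 4/3
F(-1/3) = -uppergamma(-1/3, 1) + 6/17 + 3*2**(5/6)/14 + uppergamma(-1/3, 1/2)
F(4/3) = -uppergamma(4/3, 1) + 3*2**(1/6)/68 + uppergamma(4/3, 1/2) + 6/7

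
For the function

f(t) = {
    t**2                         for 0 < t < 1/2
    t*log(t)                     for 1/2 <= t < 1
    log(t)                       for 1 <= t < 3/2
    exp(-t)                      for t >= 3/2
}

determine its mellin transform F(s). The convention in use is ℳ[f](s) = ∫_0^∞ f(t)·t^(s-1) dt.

(4*2**s*s**2*(s + 2)*(s**2 + 2*s + 1)*uppergamma(s, 3/2) - 4*2**s*s**2*(s + 2) + 4*2**s*(s + 2)*(s**2 + 2*s + 1) + 3**s*s*(s + 2)*(-4*log(2) + 4*log(3))*(s**2 + 2*s + 1) - 4*3**s*(s + 2)*(s**2 + 2*s + 1) + s**3*(s + 2)*log(4) + s**2*(s + 2)*log(4) + 2*s**2*(s + 2) + s**2*(s**2 + 2*s + 1))/(4*2**s*s**2*(s + 2)*(s**2 + 2*s + 1))
  Re(s) > -2

along the cuts 1/2, 1, 3/2, ℳ[f](s) splits into 4 integrals
[0, 1/2) adds the kernel integral of t**2
[1/2, 1) adds the kernel integral of t*log(t)
on [1, 3/2) integrate f = log(t) against the kernel
over [3/2, ∞), the kernel integral of exp(-t) enters the sum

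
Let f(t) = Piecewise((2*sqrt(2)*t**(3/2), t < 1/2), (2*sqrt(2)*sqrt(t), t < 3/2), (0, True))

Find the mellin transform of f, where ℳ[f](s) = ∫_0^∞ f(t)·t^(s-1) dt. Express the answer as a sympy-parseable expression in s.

(4*sqrt(3)*3**s*(2*s + 3) - 4*s - 10)/(2**s*(2*s + 1)*(2*s + 3))
  Re(s) > -3/2

strip the common scale on t: t**(3/2) on [0, 1); 2*sqrt(t) on [1, 3)
cuts at 1/2: linearity sums the 2 kernel integrals
∫ over [0, 1/2) of 2*sqrt(2)*t**(3/2)·t^(s-1) joins the sum
between 1/2 and 3/2 the integrand is 2*sqrt(2)*sqrt(t)·t^(s-1)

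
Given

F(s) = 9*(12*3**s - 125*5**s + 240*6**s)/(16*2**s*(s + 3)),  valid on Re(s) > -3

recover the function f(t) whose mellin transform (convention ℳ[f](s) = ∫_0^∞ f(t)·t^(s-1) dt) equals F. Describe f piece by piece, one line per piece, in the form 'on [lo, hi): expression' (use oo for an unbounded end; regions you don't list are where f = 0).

on [0, 3/2): 5*t**3/2
on [3/2, 5/2): t**3/2
on [5/2, 3): 5*t**3

the 3 pieces separated at 3/2, 5/2 each add one integral
[0, 3/2) adds the kernel integral of 5*t**3/2
segment 3/2 to 5/2 holds t**3/2; add its integral
segment 5/2 to 3 holds 5*t**3; add its integral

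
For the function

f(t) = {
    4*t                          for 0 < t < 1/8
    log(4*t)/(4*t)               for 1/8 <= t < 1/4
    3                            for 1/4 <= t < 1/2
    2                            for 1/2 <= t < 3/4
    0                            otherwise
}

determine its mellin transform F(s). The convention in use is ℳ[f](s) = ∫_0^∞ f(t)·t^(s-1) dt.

(2*2**(2*s)*(s + 1)*(s**2 - 2*s + 1) - 2*2**s*s*(s + 1) - 6*2**s*(s + 1)*(s**2 - 2*s + 1) + 4*6**s*(s + 1)*(s**2 - 2*s + 1) + 4*s**2*(s + 1)*log(2) - 4*s*(s + 1)*log(2) + 4*s*(s + 1) + s*(s**2 - 2*s + 1))/(2*2**(3*s)*s*(s + 1)*(s**2 - 2*s + 1))
  Re(s) > -1

remove the common scale on t first: 2*t on [0, 1/4); log(2*t)/(2*t) on [1/4, 1/2); 3 on [1/2, 1); …
strip the common scale on t: t on [0, 1/2); log(t)/t on [1/2, 1); 3 on [1, 2); …
slice at 1/8, 1/4, 1/2, transform all 4 pieces, and sum them
on [0, 1/8): add ∫ 4*t·t^(s-1) dt
∫ over [1/8, 1/4) of log(4*t)/(4*t)·t^(s-1) joins the sum
on [1/4, 1/2) integrate f = 3 against the kernel
the [1/2, 3/4) slice contributes ∫ 2·t^(s-1) dt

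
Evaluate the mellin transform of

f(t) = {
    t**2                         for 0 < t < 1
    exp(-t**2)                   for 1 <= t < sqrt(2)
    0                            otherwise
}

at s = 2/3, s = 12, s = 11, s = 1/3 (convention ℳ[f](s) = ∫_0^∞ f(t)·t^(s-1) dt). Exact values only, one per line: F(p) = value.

F(2/3) = -uppergamma(1/3, 2)/2 + uppergamma(1/3, 1)/2 + 3/8
F(12) = -436*exp(-2) + 1/14 + 163*exp(-1)
F(11) = (-105170*sqrt(2) + (-12285*sqrt(pi)*erfc(sqrt(2)) + 64 + 12285*sqrt(pi)*erfc(1))*exp(2) + 49790*E)*exp(-2)/832
F(1/3) = -uppergamma(1/6, 2)/2 + uppergamma(1/6, 1)/2 + 3/7

strip the power substitution: t on [0, 1); exp(-t) on [1, 2)
slice at 1, transform all 2 pieces, and sum them
segment [0, 1) carries t**2; integrate it
piece [1, sqrt(2)): integrate exp(-t**2) against the kernel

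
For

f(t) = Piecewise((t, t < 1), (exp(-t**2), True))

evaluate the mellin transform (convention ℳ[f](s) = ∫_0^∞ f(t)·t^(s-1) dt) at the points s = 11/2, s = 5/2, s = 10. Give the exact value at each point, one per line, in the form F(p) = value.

peel off the power substitution: sqrt(t) on [0, 1); exp(-t) on [1, ∞)
along the cuts 1, ℳ[f](s) splits into 2 integrals
on [0, 1) integrate f = t against the kernel
for t in [1, ∞): the term is ∫ exp(-t**2)·t^(s-1)

F(11/2) = 2/13 + uppergamma(11/4, 1)/2
F(5/2) = uppergamma(5/4, 1)/2 + 2/7
F(10) = 1/11 + 65*exp(-1)/2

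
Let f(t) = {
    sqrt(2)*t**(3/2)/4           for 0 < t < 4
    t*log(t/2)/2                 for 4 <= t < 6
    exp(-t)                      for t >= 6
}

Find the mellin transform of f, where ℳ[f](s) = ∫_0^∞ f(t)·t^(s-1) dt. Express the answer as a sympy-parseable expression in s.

(-12**s*s*(2*s + 3)*log(4) - 12**s*(2*s + 3)*log(4) + 12**s*(4*s + 6) + 12**s*sqrt(2)*(4*s**2 + 8*s + 4) + 3*18**s*s*(2*s + 3)*log(3) + 18**s*(-6*s - 9) + 3*18**s*(2*s + 3)*log(3) + 3**s*(2*s + 3)*(s**2 + 2*s + 1)*uppergamma(s, 6))/(3**s*(2*s + 3)*(s**2 + 2*s + 1))
  Re(s) > -3/2

invert the common scale on t to get t**(3/2) on [0, 2); t*log(t) on [2, 3); exp(-2*t) on [3, ∞)
along the cuts 4, 6, ℳ[f](s) splits into 3 integrals
for t in [0, 4): the term is ∫ sqrt(2)*t**(3/2)/4·t^(s-1)
∫ over [4, 6) of t*log(t/2)/2·t^(s-1) joins the sum
[6, ∞) adds the kernel integral of exp(-t)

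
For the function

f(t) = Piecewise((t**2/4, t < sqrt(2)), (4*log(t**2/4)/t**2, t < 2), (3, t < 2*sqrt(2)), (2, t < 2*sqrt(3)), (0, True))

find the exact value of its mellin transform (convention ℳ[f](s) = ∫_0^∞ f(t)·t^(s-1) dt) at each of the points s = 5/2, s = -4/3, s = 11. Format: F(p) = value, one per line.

strip the common scale on t: t**2 on [0, sqrt(2)/2); log(t**2)/t**2 on [sqrt(2)/2, 1); 3 on [1, sqrt(2)); …
the power substitution comes off first: t on [0, 1/2); log(t)/t on [1/2, 1); 3 on [1, 2); …
cuts at sqrt(2), 2, 2*sqrt(2): linearity sums the 4 kernel integrals
[0, sqrt(2)) adds the kernel integral of t**2/4
for t in [sqrt(2), 2): the term is ∫ 4*log(t**2/4)/t**2·t^(s-1)
∫ over [2, 2*sqrt(2)) of 3·t^(s-1) joins the sum
segment [2*sqrt(2), 2*sqrt(3)) carries 2; integrate it

F(5/2) = 2*2**(1/4)*(-828*2**(1/4) + 72*sqrt(2) + 180*log(2) + 216*6**(1/4) + 725)/45
F(-4/3) = 2**(1/3)*(-100*6**(1/3) - 240*log(2) - 75*2**(2/3) + 444 + 414*2**(1/3))/800
F(11) = -542720/891 + 64*sqrt(2)*log(2)/9 + 69041968*sqrt(2)/11583 + 995328*sqrt(3)/11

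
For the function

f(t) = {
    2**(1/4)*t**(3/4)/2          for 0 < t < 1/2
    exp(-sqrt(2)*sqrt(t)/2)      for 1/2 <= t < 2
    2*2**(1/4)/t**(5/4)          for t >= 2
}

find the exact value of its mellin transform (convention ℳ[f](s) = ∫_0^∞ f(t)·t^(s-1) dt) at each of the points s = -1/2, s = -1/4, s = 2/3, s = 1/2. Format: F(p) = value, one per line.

F(-1/2) = sqrt(2)*(-expint(2, 1) + 2/7 + 2*expint(2, 1/2) + sqrt(2))
F(-1/4) = -2*2**(3/4)*sqrt(pi)*erfc(sqrt(2)/2) - 2*2**(3/4)*exp(-1) + 2*2**(3/4)*sqrt(pi)*erfc(1) + 5*2**(3/4)/6 + 4*2**(1/4)*exp(-1/2)
F(2/3) = -2*2**(2/3)*uppergamma(4/3, 1) + 3*2**(5/6)/34 + 2*2**(2/3)*uppergamma(4/3, 1/2) + 12*2**(2/3)/7
F(1/2) = -2*sqrt(2)*exp(-1) + 1/5 + 2*sqrt(2)*exp(-1/2) + 4*sqrt(2)/3

peel off the common scale on t: t**(3/4) on [0, 1/4); exp(-sqrt(t)) on [1/4, 1); t**(-5/4) on [1, ∞)
undo the power substitution: t**(3/2) on [0, 1/2); exp(-t) on [1/2, 1); t**(-5/2) on [1, ∞)
linearity at 1/2, 2 turns ℳ[f](s) into 3 summed integrals
on [0, 1/2): add ∫ 2**(1/4)*t**(3/4)/2·t^(s-1) dt
on [1/2, 2): add ∫ exp(-sqrt(2)*sqrt(t)/2)·t^(s-1) dt
between 2 and ∞ the integrand is 2*2**(1/4)/t**(5/4)·t^(s-1)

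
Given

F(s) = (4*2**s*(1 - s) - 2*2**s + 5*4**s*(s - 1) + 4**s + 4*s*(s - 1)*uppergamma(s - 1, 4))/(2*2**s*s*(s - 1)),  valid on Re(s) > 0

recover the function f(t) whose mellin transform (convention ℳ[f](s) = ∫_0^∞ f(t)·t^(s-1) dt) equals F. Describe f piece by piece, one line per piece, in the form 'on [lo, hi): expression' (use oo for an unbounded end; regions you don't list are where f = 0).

reversing the shared t-power: t on [0, 1); 2*t + 1 on [1, 2); exp(-2*t) on [2, ∞)
linearity at 1, 2 turns ℳ[f](s) into 3 summed integrals
the [0, 1) slice contributes ∫ 1·t^(s-1) dt
∫ (2*t + 1)/t·t^(s-1) over [1, 2)
∫ over [2, ∞) of exp(-2*t)/t·t^(s-1) joins the sum

on [0, 1): 1
on [1, 2): (2*t + 1)/t
on [2, oo): exp(-2*t)/t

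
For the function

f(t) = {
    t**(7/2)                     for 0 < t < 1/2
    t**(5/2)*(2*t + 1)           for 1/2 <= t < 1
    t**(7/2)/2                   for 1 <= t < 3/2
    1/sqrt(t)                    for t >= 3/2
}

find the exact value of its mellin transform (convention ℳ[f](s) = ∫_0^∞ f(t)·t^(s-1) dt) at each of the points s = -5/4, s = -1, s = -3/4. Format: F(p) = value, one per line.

F(-5/4) = 2**(3/4)*(-322 + 475*3**(1/4) + 924*2**(1/4))/1260
F(-1) = -13*sqrt(2)/60 + 403*sqrt(6)/1080 + 19/15
F(-3/4) = 2**(1/4)*(-2610 + 5299*3**(3/4) + 7740*2**(3/4))/13860

invert the shared t-power to get t**3 on [0, 1/2); t**2*(2*t + 1) on [1/2, 1); t**3/2 on [1, 3/2); …
back out the shared t-power: t on [0, 1/2); 2*t + 1 on [1/2, 1); t/2 on [1, 3/2); …
summing 4 kernel integrals split by 1/2, 1, 3/2 yields ℳ[f](s)
segment 0 to 1/2 holds t**(7/2); add its integral
on [1/2, 1): add ∫ t**(5/2)*(2*t + 1)·t^(s-1) dt
∫ t**(7/2)/2·t^(s-1) over [1, 3/2)
on [3/2, ∞) integrate f = 1/sqrt(t) against the kernel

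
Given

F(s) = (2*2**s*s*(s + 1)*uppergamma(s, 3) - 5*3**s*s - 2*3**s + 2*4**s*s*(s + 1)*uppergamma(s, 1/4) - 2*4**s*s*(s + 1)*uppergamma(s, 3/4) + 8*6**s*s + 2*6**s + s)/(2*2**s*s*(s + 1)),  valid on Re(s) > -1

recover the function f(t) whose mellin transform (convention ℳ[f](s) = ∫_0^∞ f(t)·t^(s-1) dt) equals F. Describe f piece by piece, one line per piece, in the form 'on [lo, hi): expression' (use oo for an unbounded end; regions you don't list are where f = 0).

summing 4 kernel integrals split by 1/2, 3/2, 3 yields ℳ[f](s)
∫ t·t^(s-1) over [0, 1/2)
on [1/2, 3/2): add ∫ exp(-t/2)·t^(s-1) dt
[3/2, 3) adds the kernel integral of (t + 1)
piece [3, ∞): integrate exp(-t) against the kernel

on [0, 1/2): t
on [1/2, 3/2): exp(-t/2)
on [3/2, 3): t + 1
on [3, oo): exp(-t)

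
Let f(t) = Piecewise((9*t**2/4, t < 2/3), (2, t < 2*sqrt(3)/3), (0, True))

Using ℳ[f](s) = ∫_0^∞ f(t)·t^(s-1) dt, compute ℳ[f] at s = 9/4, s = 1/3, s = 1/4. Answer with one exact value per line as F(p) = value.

F(9/4) = 16*2**(1/4)*3**(3/4)*(-25 + 102*3**(1/8))/4131
F(1/3) = 2**(1/3)*3**(2/3)*(-13 + 14*3**(1/6))/7
F(1/4) = 4*2**(1/4)*3**(3/4)*(-17 + 18*3**(1/8))/27

back out the common scale on t: t**2 on [0, 1); 2 on [1, sqrt(3))
invert the shared t-power to get t**3 on [0, 1); 2*t on [1, sqrt(3))
undo the power substitution: t**(3/2) on [0, 1); 2*sqrt(t) on [1, 3)
breakpoints 2/3: one integral from each of the 2 segments
on [0, 2/3): add ∫ 9*t**2/4·t^(s-1) dt
the [2/3, 2*sqrt(3)/3) slice contributes ∫ 2·t^(s-1) dt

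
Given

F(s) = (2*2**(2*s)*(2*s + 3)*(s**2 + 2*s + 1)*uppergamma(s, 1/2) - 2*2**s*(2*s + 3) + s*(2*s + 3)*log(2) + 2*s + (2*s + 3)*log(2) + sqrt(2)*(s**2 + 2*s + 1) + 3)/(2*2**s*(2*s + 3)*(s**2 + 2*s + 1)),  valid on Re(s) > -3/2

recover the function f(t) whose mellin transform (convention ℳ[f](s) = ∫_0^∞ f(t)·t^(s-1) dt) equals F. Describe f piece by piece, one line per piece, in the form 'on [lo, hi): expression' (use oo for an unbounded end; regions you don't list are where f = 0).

on [0, 1/2): t**(3/2)
on [1/2, 1): t*log(t)
on [1, oo): exp(-t/2)

cuts at 1/2, 1: linearity sums the 3 kernel integrals
∫ over [0, 1/2) of t**(3/2)·t^(s-1) joins the sum
over [1/2, 1), the kernel integral of t*log(t) enters the sum
on [1, ∞) integrate f = exp(-t/2) against the kernel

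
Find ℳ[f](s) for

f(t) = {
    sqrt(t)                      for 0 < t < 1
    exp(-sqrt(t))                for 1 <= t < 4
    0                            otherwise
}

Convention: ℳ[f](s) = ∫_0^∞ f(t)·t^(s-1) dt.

remove the power substitution first: t on [0, 1); exp(-t) on [1, 2)
treat the 2 regions marked off by 1 separately and sum
piece [0, 1): integrate sqrt(t) against the kernel
segment 1 to 4 holds exp(-sqrt(t)); add its integral

2*((2*s + 1)*uppergamma(2*s, 1) - (2*s + 1)*uppergamma(2*s, 2) + 1)/(2*s + 1)
  Re(s) > -1/2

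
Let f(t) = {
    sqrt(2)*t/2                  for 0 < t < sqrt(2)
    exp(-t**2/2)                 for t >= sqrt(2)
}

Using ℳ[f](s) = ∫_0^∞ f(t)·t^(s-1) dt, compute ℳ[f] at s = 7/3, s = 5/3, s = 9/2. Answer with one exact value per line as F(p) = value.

back out the power substitution: sqrt(2)*sqrt(t)/2 on [0, 2); exp(-t/2) on [2, ∞)
back out the common scale on t: sqrt(t) on [0, 1); exp(-t) on [1, ∞)
integrate the 2 segments split at sqrt(2), then add the results
over [0, sqrt(2)), the kernel integral of sqrt(2)*t/2 enters the sum
piece [sqrt(2), ∞): integrate exp(-t**2/2) against the kernel

F(7/3) = 2**(1/6)*(uppergamma(7/6, 1) + 3/5)
F(5/3) = 2**(5/6)*(4*uppergamma(5/6, 1) + 3)/8
F(9/2) = 2**(1/4)*(8/11 + 2*uppergamma(9/4, 1))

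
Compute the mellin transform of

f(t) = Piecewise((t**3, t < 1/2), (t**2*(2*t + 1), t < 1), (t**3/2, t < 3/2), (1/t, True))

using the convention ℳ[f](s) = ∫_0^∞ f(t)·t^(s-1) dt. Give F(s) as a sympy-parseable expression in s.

invert the shared t-power to get t on [0, 1/2); 2*t + 1 on [1/2, 1); t/2 on [1, 3/2); …
cuts at 1/2, 1, 3/2: linearity sums the 4 kernel integrals
on [0, 1/2) integrate f = t**3 against the kernel
piece [1/2, 1): integrate t**2*(2*t + 1) against the kernel
segment 1 to 3/2 holds t**3/2; add its integral
∫ over [3/2, ∞) of 1/t·t^(s-1) joins the sum

(120*2**s*s**2 + 168*2**s*s - 288*2**s + 49*3**s*s**2 - 79*3**s*s - 354*3**s - 18*s**2 - 30*s + 48)/(48*2**s*(s**3 + 4*s**2 + s - 6))
  -3 < Re(s) < 1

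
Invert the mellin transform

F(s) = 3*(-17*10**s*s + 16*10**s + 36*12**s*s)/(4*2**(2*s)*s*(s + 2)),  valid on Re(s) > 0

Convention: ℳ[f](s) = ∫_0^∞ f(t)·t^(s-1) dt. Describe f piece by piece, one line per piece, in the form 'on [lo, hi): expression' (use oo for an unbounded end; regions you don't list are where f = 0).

on [0, 5/2): 6
on [5/2, 3): 3*t**2

cuts at 5/2: linearity sums the 2 kernel integrals
over [0, 5/2), the kernel integral of 6 enters the sum
piece [5/2, 3): integrate 3*t**2 against the kernel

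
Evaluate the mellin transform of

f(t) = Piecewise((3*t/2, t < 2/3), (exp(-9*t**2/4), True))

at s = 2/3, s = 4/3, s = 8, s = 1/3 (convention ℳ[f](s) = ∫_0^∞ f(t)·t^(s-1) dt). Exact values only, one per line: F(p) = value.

F(2/3) = 12**(1/3)*(5*uppergamma(1/3, 1) + 6)/30
F(4/3) = 18**(1/3)*(7*uppergamma(2/3, 1) + 6)/63
F(8) = 256/59049 + 2048*exp(-1)/6561
F(1/3) = 18**(1/3)*(2*uppergamma(1/6, 1) + 3)/12

back out the common scale on t: t on [0, 1); exp(-t**2) on [1, ∞)
strip the power substitution: sqrt(t) on [0, 1); exp(-t) on [1, ∞)
f breaks at 2/3 into 2 integrals to sum
[0, 2/3) adds the kernel integral of 3*t/2
on [2/3, ∞): add ∫ exp(-9*t**2/4)·t^(s-1) dt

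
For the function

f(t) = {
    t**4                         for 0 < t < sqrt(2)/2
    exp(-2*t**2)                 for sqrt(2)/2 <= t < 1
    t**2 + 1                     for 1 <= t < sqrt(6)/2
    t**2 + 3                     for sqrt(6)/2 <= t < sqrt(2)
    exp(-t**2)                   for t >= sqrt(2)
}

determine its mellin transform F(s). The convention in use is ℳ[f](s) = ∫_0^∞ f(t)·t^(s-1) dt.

(sqrt(2)/2)**s*(2*2**(s/2)*s*(s + 2)*(s + 4)*uppergamma(s/2, 2) - 8*2**(s/2)*s*(s + 4) - 8*2**(s/2)*(s + 4) + 20*2**s*s*(s + 4) + 24*2**s*(s + 4) - 8*3**(s/2)*s*(s + 4) - 16*3**(s/2)*(s + 4) + 2*s*(s + 2)*(s + 4)*uppergamma(s/2, 1) - 2*s*(s + 2)*(s + 4)*uppergamma(s/2, 2) + s*(s + 2))/(4*s*(s + 2)*(s + 4))
  Re(s) > -4

remove the power substitution first: t**2 on [0, 1/2); exp(-2*t) on [1/2, 1); t + 1 on [1, 3/2); …
summing 5 kernel integrals split by sqrt(2)/2, 1, sqrt(6)/2, sqrt(2) yields ℳ[f](s)
∫ over [0, sqrt(2)/2) of t**4·t^(s-1) joins the sum
the [sqrt(2)/2, 1) slice contributes ∫ exp(-2*t**2)·t^(s-1) dt
[1, sqrt(6)/2) adds the kernel integral of (t**2 + 1)
segment sqrt(6)/2 to sqrt(2) holds (t**2 + 3); add its integral
segment sqrt(2) to ∞ holds exp(-t**2); add its integral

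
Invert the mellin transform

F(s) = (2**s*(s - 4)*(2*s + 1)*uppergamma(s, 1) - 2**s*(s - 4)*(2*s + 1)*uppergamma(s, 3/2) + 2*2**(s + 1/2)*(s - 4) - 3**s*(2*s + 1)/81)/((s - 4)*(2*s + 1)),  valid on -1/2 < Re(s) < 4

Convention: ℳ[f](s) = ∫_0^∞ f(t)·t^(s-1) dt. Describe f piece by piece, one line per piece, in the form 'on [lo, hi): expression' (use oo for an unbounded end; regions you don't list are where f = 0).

on [0, 2): sqrt(t)
on [2, 3): exp(-t/2)
on [3, oo): t**(-4)

the 3 pieces separated at 2, 3 each add one integral
on [0, 2): add ∫ sqrt(t)·t^(s-1) dt
on [2, 3) integrate f = exp(-t/2) against the kernel
piece [3, ∞): integrate t**(-4) against the kernel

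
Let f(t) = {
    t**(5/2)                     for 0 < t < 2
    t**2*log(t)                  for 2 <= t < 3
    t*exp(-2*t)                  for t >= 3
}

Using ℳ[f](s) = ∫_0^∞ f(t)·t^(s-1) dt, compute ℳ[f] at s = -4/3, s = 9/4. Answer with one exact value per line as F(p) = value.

F(-4/3) = -9*3**(2/3)/4 + 2**(1/3)*uppergamma(-1/3, 6) + log(3**(3*3**(2/3)/2)/2**(3*2**(2/3)/2)) + 12*2**(1/6)/7 + 9*2**(2/3)/4
F(9/4) = -1296*3**(1/4)/289 - 64*2**(1/4)*log(2)/17 + 2**(3/4)*uppergamma(13/4, 6)/16 + 256*2**(1/4)/289 + 64*2**(3/4)/19 + 324*3**(1/4)*log(3)/17

peel off the shared t-power: t**(3/2) on [0, 2); t*log(t) on [2, 3); exp(-2*t) on [3, ∞)
cuts at 2, 3: linearity sums the 3 kernel integrals
∫ t**(5/2)·t^(s-1) over [0, 2)
∫ t**2*log(t)·t^(s-1) over [2, 3)
[3, ∞) adds the kernel integral of t*exp(-2*t)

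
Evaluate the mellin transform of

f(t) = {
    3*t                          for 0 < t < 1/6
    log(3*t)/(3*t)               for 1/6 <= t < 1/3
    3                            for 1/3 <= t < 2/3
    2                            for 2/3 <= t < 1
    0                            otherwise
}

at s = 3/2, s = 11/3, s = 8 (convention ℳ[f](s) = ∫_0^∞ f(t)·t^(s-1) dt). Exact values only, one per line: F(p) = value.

remove the common scale on t first: t on [0, 1/2); log(t)/t on [1/2, 1); 3 on [1, 2); …
split f at 1/6, 1/3, 2/3: ℳ[f](s) collects 4 kernel integrals
on [0, 1/6) integrate f = 3*t against the kernel
∫ over [1/6, 1/3) of log(3*t)/(3*t)·t^(s-1) joins the sum
∫ 3·t^(s-1) over [1/3, 2/3)
the [2/3, 1) slice contributes ∫ 2·t^(s-1) dt

F(3/2) = sqrt(6)*(-180*sqrt(2) + 60*log(2) + 203 + 120*sqrt(6))/540
F(11/3) = 6**(1/3)*(-6300*2**(2/3) + 319 + 616*log(2) + 28672*2**(1/3) + 96768*6**(2/3))/1064448
F(8) = log(2)/5878656 + 377491477/1481421312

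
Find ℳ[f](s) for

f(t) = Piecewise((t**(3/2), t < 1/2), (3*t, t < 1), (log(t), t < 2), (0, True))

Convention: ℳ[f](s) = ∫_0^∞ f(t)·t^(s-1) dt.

(-2*2**(2*s)*(s + 1)*(2*s + 3) + 6*2**s*s**2*(2*s + 3) + 2*2**s*(s + 1)*(2*s + 3) + 4**s*s*(s + 1)*(2*s + 3)*log(4) + sqrt(2)*s**2*(s + 1) - 3*s**2*(2*s + 3))/(2*2**s*s**2*(s + 1)*(2*s + 3))
  Re(s) > -3/2

split f at 1/2, 1: ℳ[f](s) collects 3 kernel integrals
between 0 and 1/2 the integrand is t**(3/2)·t^(s-1)
on [1/2, 1): add ∫ 3*t·t^(s-1) dt
the [1, 2) slice contributes ∫ log(t)·t^(s-1) dt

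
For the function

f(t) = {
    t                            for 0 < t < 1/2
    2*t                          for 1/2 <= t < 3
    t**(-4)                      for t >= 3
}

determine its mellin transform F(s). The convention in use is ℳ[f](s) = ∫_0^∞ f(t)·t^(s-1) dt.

slice at 1/2, 3, transform all 3 pieces, and sum them
over [0, 1/2), the kernel integral of t enters the sum
between 1/2 and 3 the integrand is 2*t·t^(s-1)
over [3, ∞), the kernel integral of t**(-4) enters the sum

(970*6**s*s - 3890*6**s - 81*s + 324)/(162*2**s*(s**2 - 3*s - 4))
  -1 < Re(s) < 4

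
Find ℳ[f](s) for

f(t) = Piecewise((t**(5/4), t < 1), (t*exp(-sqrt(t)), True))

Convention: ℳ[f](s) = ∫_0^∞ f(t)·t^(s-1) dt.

2*((4*s + 5)*uppergamma(2*s + 2, 1) + 2)/(4*s + 5)
  Re(s) > -5/4

invert the shared t-power to get t**(1/4) on [0, 1); exp(-sqrt(t)) on [1, ∞)
peel off the power substitution: sqrt(t) on [0, 1); exp(-t) on [1, ∞)
split f at 1: ℳ[f](s) collects 2 kernel integrals
for t in [0, 1): the term is ∫ t**(5/4)·t^(s-1)
over [1, ∞), the kernel integral of t*exp(-sqrt(t)) enters the sum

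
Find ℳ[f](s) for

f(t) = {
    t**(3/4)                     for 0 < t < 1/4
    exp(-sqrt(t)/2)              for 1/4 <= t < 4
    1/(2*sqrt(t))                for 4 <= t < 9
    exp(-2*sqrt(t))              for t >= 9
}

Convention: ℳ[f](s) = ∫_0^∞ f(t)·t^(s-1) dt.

(2*1296**s*(4*s + 3) + 12*576**s*(2*s - 1)*(4*s + 3)*uppergamma(2*s, 1/4) - 12*576**s*(2*s - 1)*(4*s + 3)*uppergamma(2*s, 1) - 3*576**s*(4*s + 3) + 12*6**(2*s)*(2*s - 1)*(4*s + 3)*uppergamma(2*s, 6) + 6*sqrt(2)*6**(2*s)*(2*s - 1))/(6*144**s*(2*s - 1)*(4*s + 3))
  Re(s) > -3/4

remove the power substitution first: t**(3/2) on [0, 1/2); exp(-t/2) on [1/2, 2); 1/(2*t) on [2, 3); …
cuts at 1/4, 4, 9: linearity sums the 4 kernel integrals
for t in [0, 1/4): the term is ∫ t**(3/4)·t^(s-1)
on [1/4, 4) integrate f = exp(-sqrt(t)/2) against the kernel
piece [4, 9): integrate 1/(2*sqrt(t)) against the kernel
piece [9, ∞): integrate exp(-2*sqrt(t)) against the kernel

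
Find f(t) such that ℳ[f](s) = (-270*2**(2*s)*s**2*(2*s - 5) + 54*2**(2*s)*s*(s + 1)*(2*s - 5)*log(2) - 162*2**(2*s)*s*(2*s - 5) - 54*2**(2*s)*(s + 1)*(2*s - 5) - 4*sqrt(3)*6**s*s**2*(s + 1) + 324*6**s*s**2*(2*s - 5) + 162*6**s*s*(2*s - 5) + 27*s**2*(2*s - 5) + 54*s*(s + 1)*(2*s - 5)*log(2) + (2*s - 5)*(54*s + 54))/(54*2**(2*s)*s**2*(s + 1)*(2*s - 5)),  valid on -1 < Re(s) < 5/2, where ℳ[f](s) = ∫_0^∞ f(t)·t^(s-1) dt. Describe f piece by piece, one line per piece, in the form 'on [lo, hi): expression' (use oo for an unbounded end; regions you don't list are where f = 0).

strip the common scale on t: t on [0, 1/2); log(t) on [1/2, 2); t + 3 on [2, 3); …
breakpoints 1/4, 1, 3/2: one integral from each of the 4 segments
on [0, 1/4) integrate f = 2*t against the kernel
∫ over [1/4, 1) of log(2*t)·t^(s-1) joins the sum
segment [1, 3/2) carries (2*t + 3); integrate it
∫ over [3/2, ∞) of sqrt(2)/(8*t**(5/2))·t^(s-1) joins the sum

on [0, 1/4): 2*t
on [1/4, 1): log(2*t)
on [1, 3/2): 2*t + 3
on [3/2, oo): sqrt(2)/(8*t**(5/2))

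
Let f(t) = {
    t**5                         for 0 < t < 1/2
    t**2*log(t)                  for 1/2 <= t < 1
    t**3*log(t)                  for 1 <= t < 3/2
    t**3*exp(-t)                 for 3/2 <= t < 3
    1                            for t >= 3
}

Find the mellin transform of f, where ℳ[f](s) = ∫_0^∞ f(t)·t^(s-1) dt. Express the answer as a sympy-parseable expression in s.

(32*2**s*s*(s + 3)**2*(s + 5)*(2*s - (s + 3)**2 + 5)*uppergamma(s + 3, 3/2) - 32*2**s*s*(s + 3)**2*(s + 5)*(2*s - (s + 3)**2 + 5)*uppergamma(s + 3, 3) + 32*2**s*s*(s + 3)**2*(s + 5) + 32*2**s*s*(s + 5)*(2*s - (s + 3)**2 + 5) + 3**s*s*(s + 3)*(s + 5)*(-108*log(2) + 108*log(3))*(2*s - (s + 3)**2 + 5) - 108*3**s*s*(s + 5)*(2*s - (s + 3)**2 + 5) - 32*6**s*(s + 3)**2*(s + 5)*(2*s - (s + 3)**2 + 5) - 8*s*(s + 3)**3*(s + 5)*log(2) - 8*s*(s + 3)**2*(s + 5) + 8*s*(s + 3)**2*(s + 5)*log(2) + s*(s + 3)**2*(2*s - (s + 3)**2 + 5))/(32*2**s*s*(s + 3)**2*(s + 5)*(2*s - (s + 3)**2 + 5))
  -5 < Re(s) < 0

remove the shared t-power first: t**3 on [0, 1/2); log(t) on [1/2, 1); t*log(t) on [1, 3/2); …
reversing the shared t-power: t**2 on [0, 1/2); log(t)/t on [1/2, 1); log(t) on [1, 3/2); …
treat the 5 regions marked off by 1/2, 1, 3/2, 3 separately and sum
segment [0, 1/2) carries t**5; integrate it
segment [1/2, 1) carries t**2*log(t); integrate it
∫ t**3*log(t)·t^(s-1) over [1, 3/2)
for t in [3/2, 3): the term is ∫ t**3*exp(-t)·t^(s-1)
the [3, ∞) slice contributes ∫ 1·t^(s-1) dt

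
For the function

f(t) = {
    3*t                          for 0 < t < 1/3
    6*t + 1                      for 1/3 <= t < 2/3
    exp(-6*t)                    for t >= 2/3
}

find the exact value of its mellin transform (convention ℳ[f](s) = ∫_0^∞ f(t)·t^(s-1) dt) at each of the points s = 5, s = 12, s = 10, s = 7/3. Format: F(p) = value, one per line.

F(5) = 103*exp(-4)/972 + 821/7290
F(12) = 9253/3070548 + 8505425*exp(-4)/8503056
F(10) = 153527*exp(-4)/472392 + 17401/2165130
F(7/3) = 18**(1/3)*(-102*2**(2/3) + 35*2**(1/3)*uppergamma(7/3, 4) + 1824)/7560

peel off the common scale on t: t on [0, 1); 2*t + 1 on [1, 2); exp(-2*t) on [2, ∞)
breakpoints 1/3, 2/3: one integral from each of the 3 segments
[0, 1/3) adds the kernel integral of 3*t
segment 1/3 to 2/3 holds (6*t + 1); add its integral
piece [2/3, ∞): integrate exp(-6*t) against the kernel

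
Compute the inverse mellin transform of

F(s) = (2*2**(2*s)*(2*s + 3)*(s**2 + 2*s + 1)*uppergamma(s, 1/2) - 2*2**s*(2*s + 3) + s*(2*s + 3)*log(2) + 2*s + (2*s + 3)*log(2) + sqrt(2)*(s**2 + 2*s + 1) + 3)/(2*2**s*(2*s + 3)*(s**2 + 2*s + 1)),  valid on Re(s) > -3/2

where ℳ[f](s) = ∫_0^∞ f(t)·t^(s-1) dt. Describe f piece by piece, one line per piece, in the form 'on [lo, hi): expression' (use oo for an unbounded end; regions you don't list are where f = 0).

decompose at 1/2, 1; ℳ[f](s) sums the 3 pieces' integrals
segment 0 to 1/2 holds t**(3/2); add its integral
segment 1/2 to 1 holds t*log(t); add its integral
[1, ∞) adds the kernel integral of exp(-t/2)

on [0, 1/2): t**(3/2)
on [1/2, 1): t*log(t)
on [1, oo): exp(-t/2)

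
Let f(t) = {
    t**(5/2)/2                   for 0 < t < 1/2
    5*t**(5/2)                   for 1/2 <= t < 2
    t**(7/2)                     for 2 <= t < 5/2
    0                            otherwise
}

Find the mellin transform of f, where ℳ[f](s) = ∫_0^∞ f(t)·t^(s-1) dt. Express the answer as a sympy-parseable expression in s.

(-9*2**(-s - 5/2)*(2*s + 7) + 10*2**(s + 5/2)*(2*s + 7) - 2*2**(s + 7/2)*(2*s + 5) + 2*(5/2)**(s + 7/2)*(2*s + 5))/((2*s + 5)*(2*s + 7))
  Re(s) > -5/2

along the cuts 1/2, 2, ℳ[f](s) splits into 3 integrals
∫ t**(5/2)/2·t^(s-1) over [0, 1/2)
segment 1/2 to 2 holds 5*t**(5/2); add its integral
between 2 and 5/2 the integrand is t**(7/2)·t^(s-1)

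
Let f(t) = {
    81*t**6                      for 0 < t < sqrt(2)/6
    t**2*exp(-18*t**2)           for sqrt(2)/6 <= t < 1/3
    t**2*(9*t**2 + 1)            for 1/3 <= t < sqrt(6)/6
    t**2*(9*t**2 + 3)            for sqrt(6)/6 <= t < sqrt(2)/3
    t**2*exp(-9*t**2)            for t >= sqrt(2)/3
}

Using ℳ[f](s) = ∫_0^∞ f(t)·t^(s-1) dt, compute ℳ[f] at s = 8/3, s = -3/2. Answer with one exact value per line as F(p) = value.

strip the shared t-power: 81*t**4 on [0, sqrt(2)/6); exp(-18*t**2) on [sqrt(2)/6, 1/3); 9*t**2 + 1 on [1/3, sqrt(6)/6); …
invert the common scale on t to get t**4 on [0, sqrt(2)/2); exp(-2*t**2) on [sqrt(2)/2, 1); t**2 + 1 on [1, sqrt(6)/2); …
undo the power substitution: t**2 on [0, 1/2); exp(-2*t) on [1/2, 1); t + 1 on [1, 3/2); …
f breaks at sqrt(2)/6, 1/3, sqrt(6)/6, sqrt(2)/3 into 5 integrals to sum
[0, sqrt(2)/6) adds the kernel integral of 81*t**6
segment [sqrt(2)/6, 1/3) carries t**2*exp(-18*t**2); integrate it
∫ over [1/3, sqrt(6)/6) of t**2*(9*t**2 + 1)·t^(s-1) joins the sum
on [sqrt(6)/6, sqrt(2)/3) integrate f = t**2*(9*t**2 + 3) against the kernel
the [sqrt(2)/3, ∞) slice contributes ∫ t**2*exp(-9*t**2)·t^(s-1) dt

F(8/3) = 2**(2/3)*3**(1/3)*(-14040*3**(1/3) - 5304*2**(1/3) - 1820*uppergamma(7/3, 2) + 105 + 1820*uppergamma(7/3, 1) + 7280*2**(1/3)*uppergamma(7/3, 2) + 54912*2**(2/3))/7076160
F(-3/2) = 2**(3/4)*sqrt(3)*(-360*3**(1/4) - 216*2**(1/4) - 45*uppergamma(1/4, 2) + 45*2**(1/4)*uppergamma(1/4, 2) + 5 + 45*uppergamma(1/4, 1) + 612*sqrt(2))/540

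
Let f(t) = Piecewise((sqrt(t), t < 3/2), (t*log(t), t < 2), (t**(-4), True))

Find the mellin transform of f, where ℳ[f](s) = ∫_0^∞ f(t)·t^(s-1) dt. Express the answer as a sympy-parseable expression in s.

(-32*2**(2*s)*(s - 4)*(2*s + 1) + 3**s*s*(s - 4)*(2*s + 1)*(-24*log(3) + 24*log(2)) + 3**s*(s - 4)*(2*s + 1)*(-24*log(3) + 24*log(2)) + 24*3**s*(s - 4)*(2*s + 1) + 16*3**s*sqrt(6)*(s - 4)*(s**2 + 2*s + 1) + 32*4**s*s*(s - 4)*(2*s + 1)*log(2) + 32*4**s*(s - 4)*(2*s + 1)*log(2) - 4**s*(2*s + 1)*(s**2 + 2*s + 1))/(16*2**s*(s - 4)*(2*s + 1)*(s**2 + 2*s + 1))
  -1/2 < Re(s) < 4

slice at 3/2, 2, transform all 3 pieces, and sum them
∫ over [0, 3/2) of sqrt(t)·t^(s-1) joins the sum
∫ t*log(t)·t^(s-1) over [3/2, 2)
segment 2 to ∞ holds t**(-4); add its integral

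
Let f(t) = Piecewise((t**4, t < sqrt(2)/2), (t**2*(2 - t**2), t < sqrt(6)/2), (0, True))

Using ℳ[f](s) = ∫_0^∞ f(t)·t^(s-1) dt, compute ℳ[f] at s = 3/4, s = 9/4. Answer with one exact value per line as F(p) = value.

F(3/4) = 3*2**(5/8)*(-18 + 43*3**(3/8))/418
F(9/4) = 3*2**(7/8)*(-22 + 147*3**(1/8))/1700

the power substitution comes off first: t**2 on [0, 1/2); t*(2 - t) on [1/2, 3/2)
undo the shared t-power: t on [0, 1/2); 2 - t on [1/2, 3/2)
treat the 2 regions marked off by sqrt(2)/2 separately and sum
∫ over [0, sqrt(2)/2) of t**4·t^(s-1) joins the sum
for t in [sqrt(2)/2, sqrt(6)/2): the term is ∫ t**2*(2 - t**2)·t^(s-1)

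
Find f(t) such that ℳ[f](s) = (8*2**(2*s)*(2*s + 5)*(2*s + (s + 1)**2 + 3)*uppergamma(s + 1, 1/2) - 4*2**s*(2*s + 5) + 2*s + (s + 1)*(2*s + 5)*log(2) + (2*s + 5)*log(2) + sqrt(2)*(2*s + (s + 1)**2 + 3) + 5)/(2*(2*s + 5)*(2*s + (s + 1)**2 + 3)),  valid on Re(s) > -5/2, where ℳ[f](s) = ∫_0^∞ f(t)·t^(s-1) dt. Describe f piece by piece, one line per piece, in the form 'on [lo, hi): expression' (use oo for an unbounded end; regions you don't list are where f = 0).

reversing the shared t-power: sqrt(2)*t**(3/2)/4 on [0, 1); t*log(t/2)/2 on [1, 2); exp(-t/4) on [2, ∞)
invert the common scale on t to get t**(3/2) on [0, 1/2); t*log(t) on [1/2, 1); exp(-t/2) on [1, ∞)
treat the 3 regions marked off by 1, 2 separately and sum
segment 0 to 1 holds sqrt(2)*t**(5/2)/4; add its integral
piece [1, 2): integrate t**2*log(t/2)/2 against the kernel
between 2 and ∞ the integrand is t*exp(-t/4)·t^(s-1)

on [0, 1): sqrt(2)*t**(5/2)/4
on [1, 2): t**2*log(t/2)/2
on [2, oo): t*exp(-t/4)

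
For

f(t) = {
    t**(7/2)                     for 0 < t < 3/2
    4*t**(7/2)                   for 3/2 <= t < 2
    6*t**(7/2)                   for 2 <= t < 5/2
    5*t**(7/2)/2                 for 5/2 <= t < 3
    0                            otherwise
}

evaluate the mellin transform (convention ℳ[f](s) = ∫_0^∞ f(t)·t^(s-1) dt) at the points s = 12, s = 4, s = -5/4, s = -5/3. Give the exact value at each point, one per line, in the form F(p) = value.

decompose at 3/2, 2, 5/2; ℳ[f](s) sums the 4 pieces' integrals
on [0, 3/2) integrate f = t**(7/2) against the kernel
segment 3/2 to 2 holds 4*t**(7/2); add its integral
for t in [2, 5/2): the term is ∫ 6*t**(7/2)·t^(s-1)
segment 5/2 to 3 holds 5*t**(7/2)/2; add its integral

F(12) = -131072*sqrt(2)/31 - 43046721*sqrt(6)/1015808 + 213623046875*sqrt(10)/2031616 + 71744535*sqrt(3)/31
F(4) = -512*sqrt(2)/15 - 2187*sqrt(6)/640 + 109375*sqrt(10)/768 + 729*sqrt(3)
F(-5/4) = -32*2**(1/4)/9 - 3*2**(3/4)*3**(1/4)/2 + 175*2**(3/4)*5**(1/4)/36 + 10*3**(1/4)
F(-5/3) = -24*2**(5/6)/11 - 27*2**(1/6)*3**(5/6)/22 + 45*3**(5/6)/11 + 105*2**(1/6)*5**(5/6)/44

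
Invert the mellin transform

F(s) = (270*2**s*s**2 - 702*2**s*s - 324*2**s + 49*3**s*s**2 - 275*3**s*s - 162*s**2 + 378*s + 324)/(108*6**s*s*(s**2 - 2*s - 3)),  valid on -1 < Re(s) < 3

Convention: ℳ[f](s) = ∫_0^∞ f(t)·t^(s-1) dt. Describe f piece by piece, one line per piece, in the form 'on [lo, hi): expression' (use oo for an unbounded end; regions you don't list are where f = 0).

on [0, 1/6): 3*t
on [1/6, 1/3): 6*t + 1
on [1/3, 1/2): 3*t/2
on [1/2, oo): 1/(27*t**3)

strip the common scale on t: t on [0, 1/2); 2*t + 1 on [1/2, 1); t/2 on [1, 3/2); …
slice at 1/6, 1/3, 1/2, transform all 4 pieces, and sum them
piece [0, 1/6): integrate 3*t against the kernel
segment [1/6, 1/3) carries (6*t + 1); integrate it
piece [1/3, 1/2): integrate 3*t/2 against the kernel
segment [1/2, ∞) carries 1/(27*t**3); integrate it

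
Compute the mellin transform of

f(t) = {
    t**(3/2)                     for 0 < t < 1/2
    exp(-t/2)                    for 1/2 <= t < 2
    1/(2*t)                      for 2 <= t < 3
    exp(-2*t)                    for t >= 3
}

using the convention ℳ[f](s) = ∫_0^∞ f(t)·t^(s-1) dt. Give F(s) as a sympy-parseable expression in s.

(12*24**s*(s - 1)*(2*s + 3)*uppergamma(s, 1/4) - 12*24**s*(s - 1)*(2*s + 3)*uppergamma(s, 1) - 3*24**s*(2*s + 3) + 2*36**s*(2*s + 3) + 12*6**s*(s - 1)*(2*s + 3)*uppergamma(s, 6) + 6*sqrt(2)*6**s*(s - 1))/(12*12**s*(s - 1)*(2*s + 3))
  Re(s) > -3/2

slice at 1/2, 2, 3, transform all 4 pieces, and sum them
the [0, 1/2) slice contributes ∫ t**(3/2)·t^(s-1) dt
piece [1/2, 2): integrate exp(-t/2) against the kernel
segment [2, 3) carries 1/(2*t); integrate it
[3, ∞) adds the kernel integral of exp(-2*t)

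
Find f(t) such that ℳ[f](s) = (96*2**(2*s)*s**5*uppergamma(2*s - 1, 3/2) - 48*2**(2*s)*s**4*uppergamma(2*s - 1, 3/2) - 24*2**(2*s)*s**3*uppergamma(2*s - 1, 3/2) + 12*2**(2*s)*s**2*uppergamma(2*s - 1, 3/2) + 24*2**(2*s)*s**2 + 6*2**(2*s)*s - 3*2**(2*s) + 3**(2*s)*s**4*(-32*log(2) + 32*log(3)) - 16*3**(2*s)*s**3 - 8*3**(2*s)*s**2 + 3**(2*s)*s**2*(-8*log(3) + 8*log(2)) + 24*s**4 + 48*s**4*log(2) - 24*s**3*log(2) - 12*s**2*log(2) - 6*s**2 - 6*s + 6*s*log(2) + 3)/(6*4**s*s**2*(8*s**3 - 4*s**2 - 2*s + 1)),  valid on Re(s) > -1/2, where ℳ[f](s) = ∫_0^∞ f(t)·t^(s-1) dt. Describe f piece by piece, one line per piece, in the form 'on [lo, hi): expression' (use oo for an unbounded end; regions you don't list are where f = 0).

strip the power substitution: t on [0, 1/2); log(t) on [1/2, 1); log(t)/t on [1, 3/2); …
strip the shared t-power: t**2 on [0, 1/2); t*log(t) on [1/2, 1); log(t) on [1, 3/2); …
the 4 pieces separated at 1/4, 1, 9/4 each add one integral
on [0, 1/4): add ∫ sqrt(t)·t^(s-1) dt
segment 1/4 to 1 holds log(sqrt(t)); add its integral
segment [1, 9/4) carries log(sqrt(t))/sqrt(t); integrate it
segment 9/4 to ∞ holds exp(-sqrt(t))/sqrt(t); add its integral

on [0, 1/4): sqrt(t)
on [1/4, 1): log(sqrt(t))
on [1, 9/4): log(sqrt(t))/sqrt(t)
on [9/4, oo): exp(-sqrt(t))/sqrt(t)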